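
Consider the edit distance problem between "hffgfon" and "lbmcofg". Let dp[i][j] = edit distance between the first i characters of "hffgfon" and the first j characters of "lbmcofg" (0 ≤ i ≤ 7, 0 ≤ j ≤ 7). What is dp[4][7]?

5

   ''  l  b  m  c  o  f  g
''  0  1  2  3  4  5  6  7
 h  1  1  2  3  4  5  6  7
 f  2  2  2  3  4  5  5  6
 f  3  3  3  3  4  5  5  6
 g  4  4  4  4  4  5  6  5
 f  5  5  5  5  5  5  5  6
 o  6  6  6  6  6  5  6  6
 n  7  7  7  7  7  6  6  7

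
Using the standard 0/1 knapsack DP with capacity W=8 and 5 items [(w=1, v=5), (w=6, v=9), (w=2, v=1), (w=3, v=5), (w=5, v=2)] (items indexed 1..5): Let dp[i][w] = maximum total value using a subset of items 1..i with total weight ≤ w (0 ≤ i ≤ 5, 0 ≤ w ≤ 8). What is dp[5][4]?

10

i\w   0   1   2   3   4   5   6   7   8
  0   0   0   0   0   0   0   0   0   0
  1   0   5   5   5   5   5   5   5   5
  2   0   5   5   5   5   5   9  14  14
  3   0   5   5   6   6   6   9  14  14
  4   0   5   5   6  10  10  11  14  14
  5   0   5   5   6  10  10  11  14  14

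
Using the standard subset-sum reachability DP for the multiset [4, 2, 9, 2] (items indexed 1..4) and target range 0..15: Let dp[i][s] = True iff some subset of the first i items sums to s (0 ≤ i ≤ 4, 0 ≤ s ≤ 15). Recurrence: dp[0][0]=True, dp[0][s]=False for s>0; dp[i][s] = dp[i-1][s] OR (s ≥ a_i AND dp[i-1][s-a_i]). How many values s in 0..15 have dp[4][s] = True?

i\s   0   1   2   3   4   5   6   7   8   9  10  11  12  13  14  15
  0   T   F   F   F   F   F   F   F   F   F   F   F   F   F   F   F
  1   T   F   F   F   T   F   F   F   F   F   F   F   F   F   F   F
  2   T   F   T   F   T   F   T   F   F   F   F   F   F   F   F   F
  3   T   F   T   F   T   F   T   F   F   T   F   T   F   T   F   T
  4   T   F   T   F   T   F   T   F   T   T   F   T   F   T   F   T

9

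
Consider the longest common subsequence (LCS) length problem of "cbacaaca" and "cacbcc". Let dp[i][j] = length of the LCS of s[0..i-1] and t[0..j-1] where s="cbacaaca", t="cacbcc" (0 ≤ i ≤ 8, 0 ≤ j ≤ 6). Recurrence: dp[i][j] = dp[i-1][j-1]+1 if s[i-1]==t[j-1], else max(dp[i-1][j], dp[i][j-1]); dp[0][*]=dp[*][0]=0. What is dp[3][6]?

   ''  c  a  c  b  c  c
''  0  0  0  0  0  0  0
 c  0  1  1  1  1  1  1
 b  0  1  1  1  2  2  2
 a  0  1  2  2  2  2  2
 c  0  1  2  3  3  3  3
 a  0  1  2  3  3  3  3
 a  0  1  2  3  3  3  3
 c  0  1  2  3  3  4  4
 a  0  1  2  3  3  4  4

2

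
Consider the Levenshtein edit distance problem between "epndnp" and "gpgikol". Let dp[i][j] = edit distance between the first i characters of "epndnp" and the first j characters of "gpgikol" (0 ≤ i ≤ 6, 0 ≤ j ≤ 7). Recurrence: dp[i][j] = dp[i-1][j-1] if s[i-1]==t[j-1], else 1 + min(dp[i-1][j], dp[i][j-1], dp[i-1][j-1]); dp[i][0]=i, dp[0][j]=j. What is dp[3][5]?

   ''  g  p  g  i  k  o  l
''  0  1  2  3  4  5  6  7
 e  1  1  2  3  4  5  6  7
 p  2  2  1  2  3  4  5  6
 n  3  3  2  2  3  4  5  6
 d  4  4  3  3  3  4  5  6
 n  5  5  4  4  4  4  5  6
 p  6  6  5  5  5  5  5  6

4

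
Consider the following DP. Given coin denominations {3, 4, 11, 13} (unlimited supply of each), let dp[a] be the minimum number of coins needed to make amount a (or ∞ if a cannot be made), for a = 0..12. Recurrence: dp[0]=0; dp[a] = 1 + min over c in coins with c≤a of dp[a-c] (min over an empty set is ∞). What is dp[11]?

 a  0  1  2  3  4  5  6  7  8  9 10 11 12
dp  0  -  -  1  1  -  2  2  2  3  3  1  3
(- denotes ∞ / unreachable)

1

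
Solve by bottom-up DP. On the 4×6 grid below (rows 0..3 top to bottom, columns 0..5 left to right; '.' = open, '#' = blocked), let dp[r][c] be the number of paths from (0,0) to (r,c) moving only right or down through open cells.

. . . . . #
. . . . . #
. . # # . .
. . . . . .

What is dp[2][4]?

5

r\c   0   1   2   3   4   5
  0   1   1   1   1   1   0
  1   1   2   3   4   5   0
  2   1   3   0   0   5   5
  3   1   4   4   4   9  14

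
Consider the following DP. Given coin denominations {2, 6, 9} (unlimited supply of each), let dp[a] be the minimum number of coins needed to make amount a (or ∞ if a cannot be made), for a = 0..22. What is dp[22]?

 a  0  1  2  3  4  5  6  7  8  9 10 11 12 13 14 15 16 17 18 19 20 21 22
dp  0  -  1  -  2  -  1  -  2  1  3  2  2  3  3  2  4  3  2  4  3  3  4
(- denotes ∞ / unreachable)

4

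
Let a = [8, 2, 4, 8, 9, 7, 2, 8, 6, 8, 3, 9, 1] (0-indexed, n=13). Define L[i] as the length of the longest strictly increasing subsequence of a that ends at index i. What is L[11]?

   i    0    1    2    3    4    5    6    7    8    9   10   11   12
a[i]    8    2    4    8    9    7    2    8    6    8    3    9    1
L[i]    1    1    2    3    4    3    1    4    3    4    2    5    1

5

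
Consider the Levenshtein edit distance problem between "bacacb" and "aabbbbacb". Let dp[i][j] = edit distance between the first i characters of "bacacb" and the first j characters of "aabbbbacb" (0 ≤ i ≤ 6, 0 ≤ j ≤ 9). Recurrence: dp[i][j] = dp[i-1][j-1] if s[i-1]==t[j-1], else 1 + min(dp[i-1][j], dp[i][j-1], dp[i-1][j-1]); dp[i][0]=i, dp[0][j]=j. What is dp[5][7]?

   ''  a  a  b  b  b  b  a  c  b
''  0  1  2  3  4  5  6  7  8  9
 b  1  1  2  2  3  4  5  6  7  8
 a  2  1  1  2  3  4  5  5  6  7
 c  3  2  2  2  3  4  5  6  5  6
 a  4  3  2  3  3  4  5  5  6  6
 c  5  4  3  3  4  4  5  6  5  6
 b  6  5  4  3  3  4  4  5  6  5

6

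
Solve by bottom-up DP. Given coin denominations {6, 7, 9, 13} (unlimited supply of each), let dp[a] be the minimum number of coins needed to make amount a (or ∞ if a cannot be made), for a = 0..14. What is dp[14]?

 a  0  1  2  3  4  5  6  7  8  9 10 11 12 13 14
dp  0  -  -  -  -  -  1  1  -  1  -  -  2  1  2
(- denotes ∞ / unreachable)

2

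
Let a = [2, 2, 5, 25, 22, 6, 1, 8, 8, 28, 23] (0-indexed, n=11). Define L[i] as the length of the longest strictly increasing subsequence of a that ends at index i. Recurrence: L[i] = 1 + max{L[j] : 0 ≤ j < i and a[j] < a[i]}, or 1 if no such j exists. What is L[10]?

5

   i    0    1    2    3    4    5    6    7    8    9   10
a[i]    2    2    5   25   22    6    1    8    8   28   23
L[i]    1    1    2    3    3    3    1    4    4    5    5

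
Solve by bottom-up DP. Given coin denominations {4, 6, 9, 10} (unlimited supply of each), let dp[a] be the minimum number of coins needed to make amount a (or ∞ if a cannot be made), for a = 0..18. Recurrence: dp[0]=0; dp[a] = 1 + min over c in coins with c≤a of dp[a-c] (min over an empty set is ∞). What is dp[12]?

2

 a  0  1  2  3  4  5  6  7  8  9 10 11 12 13 14 15 16 17 18
dp  0  -  -  -  1  -  1  -  2  1  1  -  2  2  2  2  2  3  2
(- denotes ∞ / unreachable)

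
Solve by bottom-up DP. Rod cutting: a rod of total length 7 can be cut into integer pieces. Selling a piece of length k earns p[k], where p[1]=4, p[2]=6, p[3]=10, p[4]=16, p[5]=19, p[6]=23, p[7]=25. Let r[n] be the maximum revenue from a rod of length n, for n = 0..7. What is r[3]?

   n    0    1    2    3    4    5    6    7
r[n]    0    4    8   12   16   20   24   28

12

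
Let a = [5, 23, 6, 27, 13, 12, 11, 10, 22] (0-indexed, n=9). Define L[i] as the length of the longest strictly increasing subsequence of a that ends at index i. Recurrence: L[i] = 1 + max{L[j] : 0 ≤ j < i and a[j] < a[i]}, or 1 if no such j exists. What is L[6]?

3

   i    0    1    2    3    4    5    6    7    8
a[i]    5   23    6   27   13   12   11   10   22
L[i]    1    2    2    3    3    3    3    3    4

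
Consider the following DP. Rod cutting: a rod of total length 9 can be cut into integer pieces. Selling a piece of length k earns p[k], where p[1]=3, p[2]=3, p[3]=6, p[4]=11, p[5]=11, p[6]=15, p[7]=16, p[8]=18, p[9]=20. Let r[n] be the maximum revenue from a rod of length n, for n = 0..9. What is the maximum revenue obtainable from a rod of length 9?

27

   n    0    1    2    3    4    5    6    7    8    9
r[n]    0    3    6    9   12   15   18   21   24   27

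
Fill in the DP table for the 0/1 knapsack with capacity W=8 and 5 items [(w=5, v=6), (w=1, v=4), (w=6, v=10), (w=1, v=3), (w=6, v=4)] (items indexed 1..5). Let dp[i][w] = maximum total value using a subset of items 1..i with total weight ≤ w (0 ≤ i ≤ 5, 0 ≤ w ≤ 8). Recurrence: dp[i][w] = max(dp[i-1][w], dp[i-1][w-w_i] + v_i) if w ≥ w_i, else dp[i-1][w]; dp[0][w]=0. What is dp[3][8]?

14

i\w   0   1   2   3   4   5   6   7   8
  0   0   0   0   0   0   0   0   0   0
  1   0   0   0   0   0   6   6   6   6
  2   0   4   4   4   4   6  10  10  10
  3   0   4   4   4   4   6  10  14  14
  4   0   4   7   7   7   7  10  14  17
  5   0   4   7   7   7   7  10  14  17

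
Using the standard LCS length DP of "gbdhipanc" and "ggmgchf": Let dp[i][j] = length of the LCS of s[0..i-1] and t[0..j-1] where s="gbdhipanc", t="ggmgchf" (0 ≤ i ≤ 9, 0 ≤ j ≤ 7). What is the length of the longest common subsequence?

2

   ''  g  g  m  g  c  h  f
''  0  0  0  0  0  0  0  0
 g  0  1  1  1  1  1  1  1
 b  0  1  1  1  1  1  1  1
 d  0  1  1  1  1  1  1  1
 h  0  1  1  1  1  1  2  2
 i  0  1  1  1  1  1  2  2
 p  0  1  1  1  1  1  2  2
 a  0  1  1  1  1  1  2  2
 n  0  1  1  1  1  1  2  2
 c  0  1  1  1  1  2  2  2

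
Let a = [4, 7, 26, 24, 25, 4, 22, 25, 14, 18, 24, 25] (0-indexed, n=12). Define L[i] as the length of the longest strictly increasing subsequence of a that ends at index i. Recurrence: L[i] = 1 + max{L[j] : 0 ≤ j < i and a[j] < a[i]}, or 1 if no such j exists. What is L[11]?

6

   i    0    1    2    3    4    5    6    7    8    9   10   11
a[i]    4    7   26   24   25    4   22   25   14   18   24   25
L[i]    1    2    3    3    4    1    3    4    3    4    5    6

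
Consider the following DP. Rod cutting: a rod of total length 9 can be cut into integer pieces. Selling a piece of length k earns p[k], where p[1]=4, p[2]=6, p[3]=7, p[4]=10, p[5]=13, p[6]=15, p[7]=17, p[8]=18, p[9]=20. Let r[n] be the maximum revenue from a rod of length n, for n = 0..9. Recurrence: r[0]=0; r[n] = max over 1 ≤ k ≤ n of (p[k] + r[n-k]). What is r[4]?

16

   n    0    1    2    3    4    5    6    7    8    9
r[n]    0    4    8   12   16   20   24   28   32   36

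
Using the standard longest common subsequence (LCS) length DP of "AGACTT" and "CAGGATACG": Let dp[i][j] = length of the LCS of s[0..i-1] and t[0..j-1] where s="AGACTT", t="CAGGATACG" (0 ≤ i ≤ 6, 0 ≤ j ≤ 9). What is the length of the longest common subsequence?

4

   ''  C  A  G  G  A  T  A  C  G
''  0  0  0  0  0  0  0  0  0  0
 A  0  0  1  1  1  1  1  1  1  1
 G  0  0  1  2  2  2  2  2  2  2
 A  0  0  1  2  2  3  3  3  3  3
 C  0  1  1  2  2  3  3  3  4  4
 T  0  1  1  2  2  3  4  4  4  4
 T  0  1  1  2  2  3  4  4  4  4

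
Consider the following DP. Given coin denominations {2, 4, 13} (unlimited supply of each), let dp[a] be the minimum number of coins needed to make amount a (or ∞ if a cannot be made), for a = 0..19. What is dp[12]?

 a  0  1  2  3  4  5  6  7  8  9 10 11 12 13 14 15 16 17 18 19
dp  0  -  1  -  1  -  2  -  2  -  3  -  3  1  4  2  4  2  5  3
(- denotes ∞ / unreachable)

3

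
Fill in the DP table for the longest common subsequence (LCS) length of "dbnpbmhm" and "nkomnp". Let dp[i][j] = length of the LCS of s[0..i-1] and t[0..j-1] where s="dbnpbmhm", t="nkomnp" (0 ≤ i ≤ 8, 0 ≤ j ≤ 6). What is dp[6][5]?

2

   ''  n  k  o  m  n  p
''  0  0  0  0  0  0  0
 d  0  0  0  0  0  0  0
 b  0  0  0  0  0  0  0
 n  0  1  1  1  1  1  1
 p  0  1  1  1  1  1  2
 b  0  1  1  1  1  1  2
 m  0  1  1  1  2  2  2
 h  0  1  1  1  2  2  2
 m  0  1  1  1  2  2  2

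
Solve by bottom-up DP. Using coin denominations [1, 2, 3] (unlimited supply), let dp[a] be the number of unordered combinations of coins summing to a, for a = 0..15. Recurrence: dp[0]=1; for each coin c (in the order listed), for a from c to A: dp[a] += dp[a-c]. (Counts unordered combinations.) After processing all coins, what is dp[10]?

after  coin     0     1     2     3     4     5     6     7     8     9    10    11    12    13    14    15
          1     1     1     1     1     1     1     1     1     1     1     1     1     1     1     1     1
          2     1     1     2     2     3     3     4     4     5     5     6     6     7     7     8     8
          3     1     1     2     3     4     5     7     8    10    12    14    16    19    21    24    27

14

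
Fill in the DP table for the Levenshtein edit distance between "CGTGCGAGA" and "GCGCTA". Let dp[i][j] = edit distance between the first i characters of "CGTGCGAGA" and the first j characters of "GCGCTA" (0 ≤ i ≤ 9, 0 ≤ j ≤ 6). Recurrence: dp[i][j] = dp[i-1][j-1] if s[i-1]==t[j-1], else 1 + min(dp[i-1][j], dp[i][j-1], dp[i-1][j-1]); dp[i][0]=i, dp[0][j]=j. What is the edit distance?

   ''  G  C  G  C  T  A
''  0  1  2  3  4  5  6
 C  1  1  1  2  3  4  5
 G  2  1  2  1  2  3  4
 T  3  2  2  2  2  2  3
 G  4  3  3  2  3  3  3
 C  5  4  3  3  2  3  4
 G  6  5  4  3  3  3  4
 A  7  6  5  4  4  4  3
 G  8  7  6  5  5  5  4
 A  9  8  7  6  6  6  5

5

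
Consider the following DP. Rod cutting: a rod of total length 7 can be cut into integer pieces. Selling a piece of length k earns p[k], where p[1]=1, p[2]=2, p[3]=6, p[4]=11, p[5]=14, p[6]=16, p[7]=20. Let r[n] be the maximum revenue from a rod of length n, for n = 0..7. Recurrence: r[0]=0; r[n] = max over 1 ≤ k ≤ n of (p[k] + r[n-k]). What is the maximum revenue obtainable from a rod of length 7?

20

   n    0    1    2    3    4    5    6    7
r[n]    0    1    2    6   11   14   16   20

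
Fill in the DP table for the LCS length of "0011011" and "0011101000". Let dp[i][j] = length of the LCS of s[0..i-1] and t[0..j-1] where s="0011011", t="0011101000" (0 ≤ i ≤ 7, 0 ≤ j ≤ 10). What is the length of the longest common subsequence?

   ''  0  0  1  1  1  0  1  0  0  0
''  0  0  0  0  0  0  0  0  0  0  0
 0  0  1  1  1  1  1  1  1  1  1  1
 0  0  1  2  2  2  2  2  2  2  2  2
 1  0  1  2  3  3  3  3  3  3  3  3
 1  0  1  2  3  4  4  4  4  4  4  4
 0  0  1  2  3  4  4  5  5  5  5  5
 1  0  1  2  3  4  5  5  6  6  6  6
 1  0  1  2  3  4  5  5  6  6  6  6

6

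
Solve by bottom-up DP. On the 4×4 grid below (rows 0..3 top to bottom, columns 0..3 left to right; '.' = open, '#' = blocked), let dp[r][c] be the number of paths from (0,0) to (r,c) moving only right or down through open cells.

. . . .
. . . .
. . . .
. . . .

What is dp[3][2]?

10

r\c   0   1   2   3
  0   1   1   1   1
  1   1   2   3   4
  2   1   3   6  10
  3   1   4  10  20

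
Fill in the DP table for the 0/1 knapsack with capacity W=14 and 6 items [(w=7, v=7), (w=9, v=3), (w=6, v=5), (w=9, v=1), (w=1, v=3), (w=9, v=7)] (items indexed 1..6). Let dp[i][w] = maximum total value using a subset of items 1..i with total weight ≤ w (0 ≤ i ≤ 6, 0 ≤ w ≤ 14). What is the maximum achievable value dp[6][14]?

15

i\w   0   1   2   3   4   5   6   7   8   9  10  11  12  13  14
  0   0   0   0   0   0   0   0   0   0   0   0   0   0   0   0
  1   0   0   0   0   0   0   0   7   7   7   7   7   7   7   7
  2   0   0   0   0   0   0   0   7   7   7   7   7   7   7   7
  3   0   0   0   0   0   0   5   7   7   7   7   7   7  12  12
  4   0   0   0   0   0   0   5   7   7   7   7   7   7  12  12
  5   0   3   3   3   3   3   5   8  10  10  10  10  10  12  15
  6   0   3   3   3   3   3   5   8  10  10  10  10  10  12  15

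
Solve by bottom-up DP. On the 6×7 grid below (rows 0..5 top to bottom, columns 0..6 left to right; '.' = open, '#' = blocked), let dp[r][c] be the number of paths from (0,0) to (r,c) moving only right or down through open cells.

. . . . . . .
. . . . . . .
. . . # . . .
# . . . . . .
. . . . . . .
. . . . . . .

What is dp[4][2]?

12

r\c   0   1   2   3   4   5   6
  0   1   1   1   1   1   1   1
  1   1   2   3   4   5   6   7
  2   1   3   6   0   5  11  18
  3   0   3   9   9  14  25  43
  4   0   3  12  21  35  60 103
  5   0   3  15  36  71 131 234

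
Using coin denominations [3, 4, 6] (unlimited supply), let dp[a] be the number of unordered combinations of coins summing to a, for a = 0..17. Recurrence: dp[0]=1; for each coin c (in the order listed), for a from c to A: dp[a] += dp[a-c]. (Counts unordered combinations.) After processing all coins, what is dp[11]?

1

after  coin     0     1     2     3     4     5     6     7     8     9    10    11    12    13    14    15    16    17
          3     1     0     0     1     0     0     1     0     0     1     0     0     1     0     0     1     0     0
          4     1     0     0     1     1     0     1     1     1     1     1     1     2     1     1     2     2     1
          6     1     0     0     1     1     0     2     1     1     2     2     1     4     2     2     4     4     2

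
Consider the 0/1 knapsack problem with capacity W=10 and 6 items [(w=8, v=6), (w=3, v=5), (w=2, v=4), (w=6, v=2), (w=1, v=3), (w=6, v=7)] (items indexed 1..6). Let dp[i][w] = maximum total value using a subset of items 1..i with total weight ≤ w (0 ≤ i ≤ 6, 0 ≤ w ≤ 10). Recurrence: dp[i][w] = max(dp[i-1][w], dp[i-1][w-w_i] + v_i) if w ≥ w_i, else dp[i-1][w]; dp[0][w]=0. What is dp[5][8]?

i\w   0   1   2   3   4   5   6   7   8   9  10
  0   0   0   0   0   0   0   0   0   0   0   0
  1   0   0   0   0   0   0   0   0   6   6   6
  2   0   0   0   5   5   5   5   5   6   6   6
  3   0   0   4   5   5   9   9   9   9   9  10
  4   0   0   4   5   5   9   9   9   9   9  10
  5   0   3   4   7   8   9  12  12  12  12  12
  6   0   3   4   7   8   9  12  12  12  14  15

12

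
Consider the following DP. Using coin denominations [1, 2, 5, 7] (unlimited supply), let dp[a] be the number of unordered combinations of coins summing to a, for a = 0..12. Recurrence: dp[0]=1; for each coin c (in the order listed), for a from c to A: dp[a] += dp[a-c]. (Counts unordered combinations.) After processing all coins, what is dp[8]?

8

after  coin     0     1     2     3     4     5     6     7     8     9    10    11    12
          1     1     1     1     1     1     1     1     1     1     1     1     1     1
          2     1     1     2     2     3     3     4     4     5     5     6     6     7
          5     1     1     2     2     3     4     5     6     7     8    10    11    13
          7     1     1     2     2     3     4     5     7     8    10    12    14    17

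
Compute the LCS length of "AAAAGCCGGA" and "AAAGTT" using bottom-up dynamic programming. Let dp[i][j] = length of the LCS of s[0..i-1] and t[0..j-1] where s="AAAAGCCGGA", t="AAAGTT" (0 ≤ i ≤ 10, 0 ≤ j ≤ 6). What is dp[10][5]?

   ''  A  A  A  G  T  T
''  0  0  0  0  0  0  0
 A  0  1  1  1  1  1  1
 A  0  1  2  2  2  2  2
 A  0  1  2  3  3  3  3
 A  0  1  2  3  3  3  3
 G  0  1  2  3  4  4  4
 C  0  1  2  3  4  4  4
 C  0  1  2  3  4  4  4
 G  0  1  2  3  4  4  4
 G  0  1  2  3  4  4  4
 A  0  1  2  3  4  4  4

4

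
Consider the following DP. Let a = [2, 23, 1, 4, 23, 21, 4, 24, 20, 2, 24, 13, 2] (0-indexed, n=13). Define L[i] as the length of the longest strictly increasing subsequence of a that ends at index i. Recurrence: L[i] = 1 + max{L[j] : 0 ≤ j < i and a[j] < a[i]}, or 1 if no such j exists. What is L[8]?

   i    0    1    2    3    4    5    6    7    8    9   10   11   12
a[i]    2   23    1    4   23   21    4   24   20    2   24   13    2
L[i]    1    2    1    2    3    3    2    4    3    2    4    3    2

3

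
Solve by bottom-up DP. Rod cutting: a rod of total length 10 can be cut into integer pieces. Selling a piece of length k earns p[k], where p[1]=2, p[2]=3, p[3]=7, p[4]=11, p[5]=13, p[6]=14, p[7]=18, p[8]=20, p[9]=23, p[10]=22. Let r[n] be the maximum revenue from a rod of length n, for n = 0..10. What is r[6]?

15

   n    0    1    2    3    4    5    6    7    8    9   10
r[n]    0    2    4    7   11   13   15   18   22   24   26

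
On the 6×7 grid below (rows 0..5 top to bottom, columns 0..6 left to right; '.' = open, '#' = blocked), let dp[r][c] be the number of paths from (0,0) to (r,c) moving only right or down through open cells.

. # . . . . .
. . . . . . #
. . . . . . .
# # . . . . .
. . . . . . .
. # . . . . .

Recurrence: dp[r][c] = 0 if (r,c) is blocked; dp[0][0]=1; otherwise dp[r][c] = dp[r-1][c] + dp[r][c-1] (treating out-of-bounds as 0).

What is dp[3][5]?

r\c   0   1   2   3   4   5   6
  0   1   0   0   0   0   0   0
  1   1   1   1   1   1   1   0
  2   1   2   3   4   5   6   6
  3   0   0   3   7  12  18  24
  4   0   0   3  10  22  40  64
  5   0   0   3  13  35  75 139

18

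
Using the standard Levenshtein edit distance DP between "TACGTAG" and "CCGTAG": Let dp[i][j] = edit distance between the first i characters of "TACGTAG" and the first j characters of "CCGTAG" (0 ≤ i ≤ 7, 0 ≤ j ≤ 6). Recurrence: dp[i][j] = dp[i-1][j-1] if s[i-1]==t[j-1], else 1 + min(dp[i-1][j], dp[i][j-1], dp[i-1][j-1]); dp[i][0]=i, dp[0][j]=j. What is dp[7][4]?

4

   ''  C  C  G  T  A  G
''  0  1  2  3  4  5  6
 T  1  1  2  3  3  4  5
 A  2  2  2  3  4  3  4
 C  3  2  2  3  4  4  4
 G  4  3  3  2  3  4  4
 T  5  4  4  3  2  3  4
 A  6  5  5  4  3  2  3
 G  7  6  6  5  4  3  2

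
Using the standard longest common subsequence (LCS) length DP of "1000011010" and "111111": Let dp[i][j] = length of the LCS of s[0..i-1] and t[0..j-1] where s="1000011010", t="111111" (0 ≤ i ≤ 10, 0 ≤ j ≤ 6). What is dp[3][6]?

   ''  1  1  1  1  1  1
''  0  0  0  0  0  0  0
 1  0  1  1  1  1  1  1
 0  0  1  1  1  1  1  1
 0  0  1  1  1  1  1  1
 0  0  1  1  1  1  1  1
 0  0  1  1  1  1  1  1
 1  0  1  2  2  2  2  2
 1  0  1  2  3  3  3  3
 0  0  1  2  3  3  3  3
 1  0  1  2  3  4  4  4
 0  0  1  2  3  4  4  4

1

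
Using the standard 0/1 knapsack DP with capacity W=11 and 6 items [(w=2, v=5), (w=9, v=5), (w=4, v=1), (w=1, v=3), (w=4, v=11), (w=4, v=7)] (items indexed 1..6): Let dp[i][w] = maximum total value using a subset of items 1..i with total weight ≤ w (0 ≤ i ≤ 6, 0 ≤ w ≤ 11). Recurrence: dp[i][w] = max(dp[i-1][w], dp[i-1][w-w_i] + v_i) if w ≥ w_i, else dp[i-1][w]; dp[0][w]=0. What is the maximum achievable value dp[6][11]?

26

i\w   0   1   2   3   4   5   6   7   8   9  10  11
  0   0   0   0   0   0   0   0   0   0   0   0   0
  1   0   0   5   5   5   5   5   5   5   5   5   5
  2   0   0   5   5   5   5   5   5   5   5   5  10
  3   0   0   5   5   5   5   6   6   6   6   6  10
  4   0   3   5   8   8   8   8   9   9   9   9  10
  5   0   3   5   8  11  14  16  19  19  19  19  20
  6   0   3   5   8  11  14  16  19  19  21  23  26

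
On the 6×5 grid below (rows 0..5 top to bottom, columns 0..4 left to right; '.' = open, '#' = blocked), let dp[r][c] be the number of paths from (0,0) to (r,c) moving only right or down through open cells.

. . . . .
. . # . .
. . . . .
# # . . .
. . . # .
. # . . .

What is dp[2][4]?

6

r\c   0   1   2   3   4
  0   1   1   1   1   1
  1   1   2   0   1   2
  2   1   3   3   4   6
  3   0   0   3   7  13
  4   0   0   3   0  13
  5   0   0   3   3  16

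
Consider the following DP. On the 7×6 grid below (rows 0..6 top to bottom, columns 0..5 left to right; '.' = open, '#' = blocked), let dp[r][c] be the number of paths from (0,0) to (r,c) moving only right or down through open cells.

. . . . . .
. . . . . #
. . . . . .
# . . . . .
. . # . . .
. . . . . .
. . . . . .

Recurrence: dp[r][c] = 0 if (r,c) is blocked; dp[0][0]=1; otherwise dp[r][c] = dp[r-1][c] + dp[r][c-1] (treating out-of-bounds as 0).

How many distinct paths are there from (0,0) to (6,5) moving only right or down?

280

r\c   0   1   2   3   4   5
  0   1   1   1   1   1   1
  1   1   2   3   4   5   0
  2   1   3   6  10  15  15
  3   0   3   9  19  34  49
  4   0   3   0  19  53 102
  5   0   3   3  22  75 177
  6   0   3   6  28 103 280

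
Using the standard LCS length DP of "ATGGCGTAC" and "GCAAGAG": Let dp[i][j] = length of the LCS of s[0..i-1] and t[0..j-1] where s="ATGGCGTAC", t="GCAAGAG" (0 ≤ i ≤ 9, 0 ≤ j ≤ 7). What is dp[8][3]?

3

   ''  G  C  A  A  G  A  G
''  0  0  0  0  0  0  0  0
 A  0  0  0  1  1  1  1  1
 T  0  0  0  1  1  1  1  1
 G  0  1  1  1  1  2  2  2
 G  0  1  1  1  1  2  2  3
 C  0  1  2  2  2  2  2  3
 G  0  1  2  2  2  3  3  3
 T  0  1  2  2  2  3  3  3
 A  0  1  2  3  3  3  4  4
 C  0  1  2  3  3  3  4  4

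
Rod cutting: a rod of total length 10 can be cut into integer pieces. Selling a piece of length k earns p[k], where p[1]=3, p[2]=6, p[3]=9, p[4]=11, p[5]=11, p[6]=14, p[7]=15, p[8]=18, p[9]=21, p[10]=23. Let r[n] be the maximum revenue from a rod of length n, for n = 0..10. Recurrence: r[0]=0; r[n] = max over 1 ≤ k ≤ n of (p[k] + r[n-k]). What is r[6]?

   n    0    1    2    3    4    5    6    7    8    9   10
r[n]    0    3    6    9   12   15   18   21   24   27   30

18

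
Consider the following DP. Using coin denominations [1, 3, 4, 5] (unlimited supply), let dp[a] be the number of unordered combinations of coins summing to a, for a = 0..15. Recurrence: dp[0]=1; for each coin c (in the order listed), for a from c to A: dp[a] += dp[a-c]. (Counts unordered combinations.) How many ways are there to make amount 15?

after  coin     0     1     2     3     4     5     6     7     8     9    10    11    12    13    14    15
          1     1     1     1     1     1     1     1     1     1     1     1     1     1     1     1     1
          3     1     1     1     2     2     2     3     3     3     4     4     4     5     5     5     6
          4     1     1     1     2     3     3     4     5     6     7     8     9    11    12    13    15
          5     1     1     1     2     3     4     5     6     8    10    12    14    17    20    23    27

27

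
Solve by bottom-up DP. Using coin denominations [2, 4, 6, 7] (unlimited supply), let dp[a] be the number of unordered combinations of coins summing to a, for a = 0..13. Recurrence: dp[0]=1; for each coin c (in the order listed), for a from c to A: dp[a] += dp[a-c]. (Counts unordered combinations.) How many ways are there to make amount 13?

3

after  coin     0     1     2     3     4     5     6     7     8     9    10    11    12    13
          2     1     0     1     0     1     0     1     0     1     0     1     0     1     0
          4     1     0     1     0     2     0     2     0     3     0     3     0     4     0
          6     1     0     1     0     2     0     3     0     4     0     5     0     7     0
          7     1     0     1     0     2     0     3     1     4     1     5     2     7     3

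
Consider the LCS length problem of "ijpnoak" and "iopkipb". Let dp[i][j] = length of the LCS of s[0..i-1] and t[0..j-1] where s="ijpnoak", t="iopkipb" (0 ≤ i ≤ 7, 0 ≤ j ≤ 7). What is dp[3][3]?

   ''  i  o  p  k  i  p  b
''  0  0  0  0  0  0  0  0
 i  0  1  1  1  1  1  1  1
 j  0  1  1  1  1  1  1  1
 p  0  1  1  2  2  2  2  2
 n  0  1  1  2  2  2  2  2
 o  0  1  2  2  2  2  2  2
 a  0  1  2  2  2  2  2  2
 k  0  1  2  2  3  3  3  3

2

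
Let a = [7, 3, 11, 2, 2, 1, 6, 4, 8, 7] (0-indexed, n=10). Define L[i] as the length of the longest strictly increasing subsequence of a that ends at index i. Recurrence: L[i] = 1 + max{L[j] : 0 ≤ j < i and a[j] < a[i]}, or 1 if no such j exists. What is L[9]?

3

   i    0    1    2    3    4    5    6    7    8    9
a[i]    7    3   11    2    2    1    6    4    8    7
L[i]    1    1    2    1    1    1    2    2    3    3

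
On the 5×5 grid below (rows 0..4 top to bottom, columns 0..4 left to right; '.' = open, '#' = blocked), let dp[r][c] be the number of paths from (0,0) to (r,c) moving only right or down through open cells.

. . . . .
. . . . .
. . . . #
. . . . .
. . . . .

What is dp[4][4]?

55

r\c   0   1   2   3   4
  0   1   1   1   1   1
  1   1   2   3   4   5
  2   1   3   6  10   0
  3   1   4  10  20  20
  4   1   5  15  35  55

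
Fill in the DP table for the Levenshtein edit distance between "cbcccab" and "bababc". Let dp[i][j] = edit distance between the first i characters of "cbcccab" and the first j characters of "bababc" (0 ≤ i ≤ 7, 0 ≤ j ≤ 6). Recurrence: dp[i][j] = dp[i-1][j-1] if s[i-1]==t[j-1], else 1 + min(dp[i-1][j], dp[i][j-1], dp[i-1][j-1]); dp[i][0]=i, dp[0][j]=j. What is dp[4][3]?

3

   ''  b  a  b  a  b  c
''  0  1  2  3  4  5  6
 c  1  1  2  3  4  5  5
 b  2  1  2  2  3  4  5
 c  3  2  2  3  3  4  4
 c  4  3  3  3  4  4  4
 c  5  4  4  4  4  5  4
 a  6  5  4  5  4  5  5
 b  7  6  5  4  5  4  5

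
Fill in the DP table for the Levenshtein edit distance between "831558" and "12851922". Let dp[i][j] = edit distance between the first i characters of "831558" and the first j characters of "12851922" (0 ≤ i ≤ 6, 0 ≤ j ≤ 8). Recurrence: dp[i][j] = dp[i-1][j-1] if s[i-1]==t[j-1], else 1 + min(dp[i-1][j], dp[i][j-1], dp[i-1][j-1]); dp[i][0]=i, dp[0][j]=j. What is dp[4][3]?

   ''  1  2  8  5  1  9  2  2
''  0  1  2  3  4  5  6  7  8
 8  1  1  2  2  3  4  5  6  7
 3  2  2  2  3  3  4  5  6  7
 1  3  2  3  3  4  3  4  5  6
 5  4  3  3  4  3  4  4  5  6
 5  5  4  4  4  4  4  5  5  6
 8  6  5  5  4  5  5  5  6  6

4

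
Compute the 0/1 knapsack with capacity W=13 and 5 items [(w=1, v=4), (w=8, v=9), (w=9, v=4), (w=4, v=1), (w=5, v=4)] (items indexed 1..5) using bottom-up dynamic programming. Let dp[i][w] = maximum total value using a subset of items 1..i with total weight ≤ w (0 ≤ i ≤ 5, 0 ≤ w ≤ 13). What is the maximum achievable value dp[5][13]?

i\w   0   1   2   3   4   5   6   7   8   9  10  11  12  13
  0   0   0   0   0   0   0   0   0   0   0   0   0   0   0
  1   0   4   4   4   4   4   4   4   4   4   4   4   4   4
  2   0   4   4   4   4   4   4   4   9  13  13  13  13  13
  3   0   4   4   4   4   4   4   4   9  13  13  13  13  13
  4   0   4   4   4   4   5   5   5   9  13  13  13  13  14
  5   0   4   4   4   4   5   8   8   9  13  13  13  13  14

14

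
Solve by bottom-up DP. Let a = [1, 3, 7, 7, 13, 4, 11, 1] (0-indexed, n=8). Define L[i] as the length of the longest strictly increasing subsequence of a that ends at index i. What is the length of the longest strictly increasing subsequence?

   i    0    1    2    3    4    5    6    7
a[i]    1    3    7    7   13    4   11    1
L[i]    1    2    3    3    4    3    4    1

4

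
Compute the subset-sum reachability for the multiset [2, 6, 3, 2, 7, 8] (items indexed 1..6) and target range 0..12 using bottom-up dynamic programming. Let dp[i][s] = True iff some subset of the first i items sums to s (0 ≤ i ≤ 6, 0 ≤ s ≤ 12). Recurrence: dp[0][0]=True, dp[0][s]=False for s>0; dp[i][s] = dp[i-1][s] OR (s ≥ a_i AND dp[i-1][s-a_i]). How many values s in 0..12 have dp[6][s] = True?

i\s   0   1   2   3   4   5   6   7   8   9  10  11  12
  0   T   F   F   F   F   F   F   F   F   F   F   F   F
  1   T   F   T   F   F   F   F   F   F   F   F   F   F
  2   T   F   T   F   F   F   T   F   T   F   F   F   F
  3   T   F   T   T   F   T   T   F   T   T   F   T   F
  4   T   F   T   T   T   T   T   T   T   T   T   T   F
  5   T   F   T   T   T   T   T   T   T   T   T   T   T
  6   T   F   T   T   T   T   T   T   T   T   T   T   T

12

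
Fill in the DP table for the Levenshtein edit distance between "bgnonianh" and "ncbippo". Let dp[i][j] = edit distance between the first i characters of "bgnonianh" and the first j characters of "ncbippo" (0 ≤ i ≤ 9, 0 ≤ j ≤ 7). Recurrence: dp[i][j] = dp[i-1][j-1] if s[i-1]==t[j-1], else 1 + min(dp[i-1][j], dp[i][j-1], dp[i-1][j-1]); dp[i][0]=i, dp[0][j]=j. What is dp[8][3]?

7

   ''  n  c  b  i  p  p  o
''  0  1  2  3  4  5  6  7
 b  1  1  2  2  3  4  5  6
 g  2  2  2  3  3  4  5  6
 n  3  2  3  3  4  4  5  6
 o  4  3  3  4  4  5  5  5
 n  5  4  4  4  5  5  6  6
 i  6  5  5  5  4  5  6  7
 a  7  6  6  6  5  5  6  7
 n  8  7  7  7  6  6  6  7
 h  9  8  8  8  7  7  7  7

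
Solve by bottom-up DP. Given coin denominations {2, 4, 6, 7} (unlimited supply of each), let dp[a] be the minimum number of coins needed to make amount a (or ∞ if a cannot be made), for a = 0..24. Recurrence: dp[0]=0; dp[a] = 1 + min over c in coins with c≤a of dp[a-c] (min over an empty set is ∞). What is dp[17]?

3

 a  0  1  2  3  4  5  6  7  8  9 10 11 12 13 14 15 16 17 18 19 20 21 22 23 24
dp  0  -  1  -  1  -  1  1  2  2  2  2  2  2  2  3  3  3  3  3  3  3  4  4  4
(- denotes ∞ / unreachable)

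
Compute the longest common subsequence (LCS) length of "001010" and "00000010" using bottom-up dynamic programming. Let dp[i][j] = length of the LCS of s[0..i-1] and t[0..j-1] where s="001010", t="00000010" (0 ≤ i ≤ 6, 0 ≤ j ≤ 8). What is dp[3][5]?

2

   ''  0  0  0  0  0  0  1  0
''  0  0  0  0  0  0  0  0  0
 0  0  1  1  1  1  1  1  1  1
 0  0  1  2  2  2  2  2  2  2
 1  0  1  2  2  2  2  2  3  3
 0  0  1  2  3  3  3  3  3  4
 1  0  1  2  3  3  3  3  4  4
 0  0  1  2  3  4  4  4  4  5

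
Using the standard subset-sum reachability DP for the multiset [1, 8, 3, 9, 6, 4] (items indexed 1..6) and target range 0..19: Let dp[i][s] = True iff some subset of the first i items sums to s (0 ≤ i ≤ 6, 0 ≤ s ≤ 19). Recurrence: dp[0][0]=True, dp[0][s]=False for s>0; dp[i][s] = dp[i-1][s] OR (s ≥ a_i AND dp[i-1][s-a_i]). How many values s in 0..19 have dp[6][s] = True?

19

i\s   0   1   2   3   4   5   6   7   8   9  10  11  12  13  14  15  16  17  18  19
  0   T   F   F   F   F   F   F   F   F   F   F   F   F   F   F   F   F   F   F   F
  1   T   T   F   F   F   F   F   F   F   F   F   F   F   F   F   F   F   F   F   F
  2   T   T   F   F   F   F   F   F   T   T   F   F   F   F   F   F   F   F   F   F
  3   T   T   F   T   T   F   F   F   T   T   F   T   T   F   F   F   F   F   F   F
  4   T   T   F   T   T   F   F   F   T   T   T   T   T   T   F   F   F   T   T   F
  5   T   T   F   T   T   F   T   T   T   T   T   T   T   T   T   T   T   T   T   T
  6   T   T   F   T   T   T   T   T   T   T   T   T   T   T   T   T   T   T   T   T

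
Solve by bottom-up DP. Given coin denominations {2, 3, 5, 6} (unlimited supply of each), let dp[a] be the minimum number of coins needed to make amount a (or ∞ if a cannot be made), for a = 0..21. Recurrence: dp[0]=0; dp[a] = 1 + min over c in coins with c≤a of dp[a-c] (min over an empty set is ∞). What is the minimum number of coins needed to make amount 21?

 a  0  1  2  3  4  5  6  7  8  9 10 11 12 13 14 15 16 17 18 19 20 21
dp  0  -  1  1  2  1  1  2  2  2  2  2  2  3  3  3  3  3  3  4  4  4
(- denotes ∞ / unreachable)

4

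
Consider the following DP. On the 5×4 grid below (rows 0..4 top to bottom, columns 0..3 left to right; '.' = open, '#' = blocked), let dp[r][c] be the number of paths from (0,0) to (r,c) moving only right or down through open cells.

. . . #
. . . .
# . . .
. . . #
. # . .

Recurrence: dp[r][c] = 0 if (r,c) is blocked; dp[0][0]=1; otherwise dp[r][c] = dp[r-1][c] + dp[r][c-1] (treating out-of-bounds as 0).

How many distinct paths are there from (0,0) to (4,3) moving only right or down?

r\c   0   1   2   3
  0   1   1   1   0
  1   1   2   3   3
  2   0   2   5   8
  3   0   2   7   0
  4   0   0   7   7

7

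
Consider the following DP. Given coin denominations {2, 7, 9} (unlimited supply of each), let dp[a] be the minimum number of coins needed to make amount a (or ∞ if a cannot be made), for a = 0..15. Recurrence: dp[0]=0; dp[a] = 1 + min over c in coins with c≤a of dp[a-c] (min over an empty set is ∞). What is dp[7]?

 a  0  1  2  3  4  5  6  7  8  9 10 11 12 13 14 15
dp  0  -  1  -  2  -  3  1  4  1  5  2  6  3  2  4
(- denotes ∞ / unreachable)

1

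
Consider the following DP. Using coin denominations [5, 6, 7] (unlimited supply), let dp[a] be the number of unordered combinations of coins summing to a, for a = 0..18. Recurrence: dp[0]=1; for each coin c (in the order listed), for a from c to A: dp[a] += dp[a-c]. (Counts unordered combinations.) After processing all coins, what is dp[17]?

after  coin     0     1     2     3     4     5     6     7     8     9    10    11    12    13    14    15    16    17    18
          5     1     0     0     0     0     1     0     0     0     0     1     0     0     0     0     1     0     0     0
          6     1     0     0     0     0     1     1     0     0     0     1     1     1     0     0     1     1     1     1
          7     1     0     0     0     0     1     1     1     0     0     1     1     2     1     1     1     1     2     2

2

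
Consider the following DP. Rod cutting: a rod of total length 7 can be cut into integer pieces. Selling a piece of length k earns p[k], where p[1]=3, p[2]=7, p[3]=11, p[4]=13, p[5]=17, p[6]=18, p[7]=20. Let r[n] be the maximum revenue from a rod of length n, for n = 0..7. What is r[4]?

   n    0    1    2    3    4    5    6    7
r[n]    0    3    7   11   14   18   22   25

14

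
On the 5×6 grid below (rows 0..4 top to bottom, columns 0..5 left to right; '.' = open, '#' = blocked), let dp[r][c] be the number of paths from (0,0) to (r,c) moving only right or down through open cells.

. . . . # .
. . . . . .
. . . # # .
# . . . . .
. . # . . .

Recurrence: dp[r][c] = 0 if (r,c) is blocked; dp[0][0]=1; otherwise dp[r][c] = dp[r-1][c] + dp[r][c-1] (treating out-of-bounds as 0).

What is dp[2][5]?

4

r\c   0   1   2   3   4   5
  0   1   1   1   1   0   0
  1   1   2   3   4   4   4
  2   1   3   6   0   0   4
  3   0   3   9   9   9  13
  4   0   3   0   9  18  31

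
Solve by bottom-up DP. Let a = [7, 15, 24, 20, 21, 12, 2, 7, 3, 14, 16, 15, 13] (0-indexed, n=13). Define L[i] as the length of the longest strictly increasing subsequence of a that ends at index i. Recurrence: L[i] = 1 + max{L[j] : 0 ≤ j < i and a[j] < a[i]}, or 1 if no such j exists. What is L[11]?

4

   i    0    1    2    3    4    5    6    7    8    9   10   11   12
a[i]    7   15   24   20   21   12    2    7    3   14   16   15   13
L[i]    1    2    3    3    4    2    1    2    2    3    4    4    3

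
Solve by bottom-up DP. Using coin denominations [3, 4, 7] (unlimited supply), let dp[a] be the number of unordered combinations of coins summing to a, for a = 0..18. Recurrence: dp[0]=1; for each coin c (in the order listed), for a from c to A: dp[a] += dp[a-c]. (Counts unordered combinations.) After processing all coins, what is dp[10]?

2

after  coin     0     1     2     3     4     5     6     7     8     9    10    11    12    13    14    15    16    17    18
          3     1     0     0     1     0     0     1     0     0     1     0     0     1     0     0     1     0     0     1
          4     1     0     0     1     1     0     1     1     1     1     1     1     2     1     1     2     2     1     2
          7     1     0     0     1     1     0     1     2     1     1     2     2     2     2     3     3     3     3     4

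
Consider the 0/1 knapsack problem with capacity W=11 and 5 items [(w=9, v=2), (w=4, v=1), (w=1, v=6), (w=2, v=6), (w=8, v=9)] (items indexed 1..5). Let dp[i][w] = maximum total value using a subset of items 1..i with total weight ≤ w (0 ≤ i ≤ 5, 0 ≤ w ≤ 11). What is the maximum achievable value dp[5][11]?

21

i\w   0   1   2   3   4   5   6   7   8   9  10  11
  0   0   0   0   0   0   0   0   0   0   0   0   0
  1   0   0   0   0   0   0   0   0   0   2   2   2
  2   0   0   0   0   1   1   1   1   1   2   2   2
  3   0   6   6   6   6   7   7   7   7   7   8   8
  4   0   6   6  12  12  12  12  13  13  13  13  13
  5   0   6   6  12  12  12  12  13  13  15  15  21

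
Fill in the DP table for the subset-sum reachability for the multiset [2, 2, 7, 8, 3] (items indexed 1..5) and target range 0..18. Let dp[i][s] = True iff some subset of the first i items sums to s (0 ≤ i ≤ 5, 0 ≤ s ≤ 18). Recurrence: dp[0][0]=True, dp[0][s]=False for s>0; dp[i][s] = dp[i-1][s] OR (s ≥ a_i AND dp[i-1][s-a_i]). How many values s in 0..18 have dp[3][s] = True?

6

i\s   0   1   2   3   4   5   6   7   8   9  10  11  12  13  14  15  16  17  18
  0   T   F   F   F   F   F   F   F   F   F   F   F   F   F   F   F   F   F   F
  1   T   F   T   F   F   F   F   F   F   F   F   F   F   F   F   F   F   F   F
  2   T   F   T   F   T   F   F   F   F   F   F   F   F   F   F   F   F   F   F
  3   T   F   T   F   T   F   F   T   F   T   F   T   F   F   F   F   F   F   F
  4   T   F   T   F   T   F   F   T   T   T   T   T   T   F   F   T   F   T   F
  5   T   F   T   T   T   T   F   T   T   T   T   T   T   T   T   T   F   T   T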